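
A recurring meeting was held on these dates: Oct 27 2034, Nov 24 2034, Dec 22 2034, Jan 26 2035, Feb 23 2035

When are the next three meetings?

Mar 23 2035, Apr 27 2035, May 25 2035

These are Fridays at 28- or 35-day spacing (28, 28, 35, 28).
The pattern: 4th Friday of the month.
4th Friday of March 2035: Mar 23 2035.
4th Friday of April 2035: Apr 27 2035.
May 2035 — 4th Friday is May 25 2035.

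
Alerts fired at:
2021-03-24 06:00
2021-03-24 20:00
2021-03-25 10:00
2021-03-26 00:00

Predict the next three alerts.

The interval is a steady 14 hours (14, 14, 14).
2021-03-26 00:00 + 14 h = 2021-03-26 14:00.
2021-03-26 14:00 + 14 h = 2021-03-27 04:00.
2021-03-27 04:00 + 14 h = 2021-03-27 18:00.

2021-03-26 14:00, 2021-03-27 04:00, 2021-03-27 18:00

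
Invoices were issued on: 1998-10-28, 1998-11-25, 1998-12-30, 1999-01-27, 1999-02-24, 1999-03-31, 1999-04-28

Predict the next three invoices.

These are Wednesdays with 28, 35, 28, 28, 35, 28-day gaps.
Each is the final Wednesday of its month — 1998-12-30 is past the 28th, so '4th Wednesday' doesn't fit.
Last Wednesday of May 1999: 1999-05-26.
Last Wednesday of June 1999: 1999-06-30.
Last Wednesday of July 1999: 1999-07-28.

1999-05-26, 1999-06-30, 1999-07-28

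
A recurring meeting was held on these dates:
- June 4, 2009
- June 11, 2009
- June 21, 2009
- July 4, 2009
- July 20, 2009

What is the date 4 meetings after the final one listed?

The spacing grows by 3 each time: 7, 10, 13, 16 days.
Next gap: 19 days. July 20, 2009 + 19 days = August 8, 2009.
Next gap: 22 days. August 8, 2009 + 22 days = August 30, 2009.
Next gap: 25 days. August 30, 2009 + 25 days = September 24, 2009.
Next gap: 28 days. September 24, 2009 + 28 days = October 22, 2009.

October 22, 2009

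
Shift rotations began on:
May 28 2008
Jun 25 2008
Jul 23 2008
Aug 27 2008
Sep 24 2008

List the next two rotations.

Oct 22 2008, Nov 26 2008

All dates are Wednesdays, 28, 28, 35, 28 days apart.
Specifically, the 4th Wednesday of each month.
4th Wednesday of October 2008: Oct 22 2008.
4th Wednesday of November 2008: Nov 26 2008.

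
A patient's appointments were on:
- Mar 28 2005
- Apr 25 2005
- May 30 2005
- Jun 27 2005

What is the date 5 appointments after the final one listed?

Nov 28 2005

Every date is a Monday; gaps 28, 35, 28 days.
Each is the last Monday of its month (at least one falls on the 29th or later, ruling out '4th Monday').
Last Monday of July 2005: Jul 25 2005.
Last Monday of August 2005: Aug 29 2005.
Last Monday of September 2005: Sep 26 2005.
October 2005 ends with Monday Oct 31 2005.
November 2005 ends with Monday Nov 28 2005.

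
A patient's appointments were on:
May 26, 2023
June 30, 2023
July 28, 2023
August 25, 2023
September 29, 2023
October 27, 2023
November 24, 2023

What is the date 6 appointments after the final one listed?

Every date is a Friday; gaps 35, 28, 28, 35, 28, 28 days.
Each is the last Friday of its month (at least one falls on the 29th or later, ruling out '4th Friday').
Last Friday of December 2023: December 29, 2023.
January 2024 ends with Friday January 26, 2024.
February 2024 ends with Friday February 23, 2024.
Last Friday of March 2024: March 29, 2024.
Last Friday of April 2024: April 26, 2024.
May 2024 ends with Friday May 31, 2024.

May 31, 2024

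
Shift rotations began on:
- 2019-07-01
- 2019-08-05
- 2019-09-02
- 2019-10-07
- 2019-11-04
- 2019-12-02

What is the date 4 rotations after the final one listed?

Gaps: 35, 28, 35, 28, 28 days — a mix of 28 and 35. Every date is a Monday.
Each is the 1st Monday of its month.
1st Monday of January 2020: 2020-01-06.
February 2020 — 1st Monday is 2020-02-03.
March 2020 — 1st Monday is 2020-03-02.
April 2020 — 1st Monday is 2020-04-06.

2020-04-06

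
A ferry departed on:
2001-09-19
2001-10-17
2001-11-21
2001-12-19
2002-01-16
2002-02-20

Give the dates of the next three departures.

2002-03-20, 2002-04-17, 2002-05-15

These are Wednesdays at 28- or 35-day spacing (28, 35, 28, 28, 35).
The pattern: 3rd Wednesday of the month.
3rd Wednesday of March 2002: 2002-03-20.
3rd Wednesday of April 2002: 2002-04-17.
May 2002 — 3rd Wednesday is 2002-05-15.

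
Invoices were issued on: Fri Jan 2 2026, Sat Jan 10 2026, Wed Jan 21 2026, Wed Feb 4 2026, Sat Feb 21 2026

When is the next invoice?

The spacing grows by 3 each time: 8, 11, 14, 17 days.
Next gap: 20 days. Sat Feb 21 2026 + 20 days = Fri Mar 13 2026.

Fri Mar 13 2026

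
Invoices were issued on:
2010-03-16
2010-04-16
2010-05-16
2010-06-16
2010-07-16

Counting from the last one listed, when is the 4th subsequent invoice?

The day-of-month is always 16 (31, 30, 31, 30 days between events).
So this recurs on the 16th of each month.
Next: August 2010 → 2010-08-16.
Next: September 2010 → 2010-09-16.
Next: October 2010 → 2010-10-16.
Next: November 2010 → 2010-11-16.

2010-11-16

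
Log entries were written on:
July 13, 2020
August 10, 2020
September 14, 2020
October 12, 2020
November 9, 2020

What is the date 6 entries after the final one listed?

May 10, 2021

All dates are Mondays, 28, 35, 28, 28 days apart.
Specifically, the 2nd Monday of each month.
December 2020 — 2nd Monday is December 14, 2020.
2nd Monday of January 2021: January 11, 2021.
2nd Monday of February 2021: February 8, 2021.
March 2021 — 2nd Monday is March 8, 2021.
April 2021 — 2nd Monday is April 12, 2021.
2nd Monday of May 2021: May 10, 2021.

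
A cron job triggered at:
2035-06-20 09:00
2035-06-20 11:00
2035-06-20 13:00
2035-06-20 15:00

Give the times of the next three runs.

Gaps: 2, 2, 2 hours — each event is 2 hours after the previous one.
2035-06-20 15:00 + 2 h = 2035-06-20 17:00.
2035-06-20 17:00 + 2 h = 2035-06-20 19:00.
2035-06-20 19:00 + 2 h = 2035-06-20 21:00.

2035-06-20 17:00, 2035-06-20 19:00, 2035-06-20 21:00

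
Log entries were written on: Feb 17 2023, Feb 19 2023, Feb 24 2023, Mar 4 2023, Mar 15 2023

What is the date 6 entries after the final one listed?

Gaps: 2, 5, 8, 11 days — each gap is 3 larger than the previous one.
Next gap: 14 days. Mar 15 2023 + 14 days = Mar 29 2023.
Next gap: 17 days. Mar 29 2023 + 17 days = Apr 15 2023.
Next gap: 20 days. Apr 15 2023 + 20 days = May 5 2023.
Next gap: 23 days. May 5 2023 + 23 days = May 28 2023.
Next gap: 26 days. May 28 2023 + 26 days = Jun 23 2023.
Next gap: 29 days. Jun 23 2023 + 29 days = Jul 22 2023.

Jul 22 2023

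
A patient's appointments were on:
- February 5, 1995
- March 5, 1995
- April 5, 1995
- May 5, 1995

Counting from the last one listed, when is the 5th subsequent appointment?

Gaps: 28, 31, 30 days — not constant. Every event is on the 5th of the month.
Pattern: the 5th of each month.
Next: June 1995 → June 5, 1995.
Next: July 1995 → July 5, 1995.
August 1995: August 5, 1995.
September 1995: September 5, 1995.
October 1995: October 5, 1995.

October 5, 1995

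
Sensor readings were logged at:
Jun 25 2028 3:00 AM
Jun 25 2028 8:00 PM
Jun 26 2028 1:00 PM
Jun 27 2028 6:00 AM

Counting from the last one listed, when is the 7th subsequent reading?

Spacing: 17, 17, 17 h — constant 17 h.
Jun 27 2028 6:00 AM + 17 h = Jun 27 2028 11:00 PM.
Jun 27 2028 11:00 PM + 17 h = Jun 28 2028 4:00 PM.
Jun 28 2028 4:00 PM + 17 h = Jun 29 2028 9:00 AM.
Jun 29 2028 9:00 AM + 17 h = Jun 30 2028 2:00 AM.
Jun 30 2028 2:00 AM + 17 h = Jun 30 2028 7:00 PM.
Jun 30 2028 7:00 PM + 17 h = Jul 1 2028 12:00 PM.
Jul 1 2028 12:00 PM + 17 h = Jul 2 2028 5:00 AM.

Jul 2 2028 5:00 AM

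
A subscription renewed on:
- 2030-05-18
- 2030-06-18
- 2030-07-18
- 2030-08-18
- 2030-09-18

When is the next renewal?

Gaps: 31, 30, 31, 31 days — not constant. Every event is on the 18th of the month.
Pattern: the 18th of each month.
Next: October 2030 → 2030-10-18.

2030-10-18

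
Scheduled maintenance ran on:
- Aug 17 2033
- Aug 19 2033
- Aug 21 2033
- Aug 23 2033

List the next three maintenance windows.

Aug 25 2033, Aug 27 2033, Aug 29 2033

Gaps between consecutive events: 2, 2, 2 days — a constant 2-day interval.
Aug 23 2033 + 2 days = Aug 25 2033.
Aug 25 2033 + 2 days = Aug 27 2033.
Aug 27 2033 + 2 days = Aug 29 2033.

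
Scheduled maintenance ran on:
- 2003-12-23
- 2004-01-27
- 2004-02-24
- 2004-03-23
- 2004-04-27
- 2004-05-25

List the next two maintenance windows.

All dates are Tuesdays, 35, 28, 28, 35, 28 days apart.
Specifically, the 4th Tuesday of each month.
4th Tuesday of June 2004: 2004-06-22.
4th Tuesday of July 2004: 2004-07-27.

2004-06-22, 2004-07-27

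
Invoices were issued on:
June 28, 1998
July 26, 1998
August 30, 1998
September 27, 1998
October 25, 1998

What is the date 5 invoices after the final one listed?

March 28, 1999

Every date is a Sunday; gaps 28, 35, 28, 28 days.
Each is the last Sunday of its month (at least one falls on the 29th or later, ruling out '4th Sunday').
November 1998 ends with Sunday November 29, 1998.
December 1998 ends with Sunday December 27, 1998.
Last Sunday of January 1999: January 31, 1999.
Last Sunday of February 1999: February 28, 1999.
March 1999 ends with Sunday March 28, 1999.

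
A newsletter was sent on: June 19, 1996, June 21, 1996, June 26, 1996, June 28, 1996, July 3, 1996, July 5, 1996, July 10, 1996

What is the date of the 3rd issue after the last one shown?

July 19, 1996

Gaps: 2, 5, 2, 5, 2, 5 days — not constant, but cyclic with period 2.
The events fall on every Wednesday and Friday.
Next Friday: July 12, 1996.
The following Wednesday is July 17, 1996.
Next Friday: July 19, 1996.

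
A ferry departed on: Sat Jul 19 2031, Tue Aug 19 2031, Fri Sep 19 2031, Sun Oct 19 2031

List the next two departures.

Each date is the 19th; the gaps (31, 31, 30) track the month lengths.
The rule is the 19th of each month.
Next: November 2031 → Wed Nov 19 2031.
December 2031: Fri Dec 19 2031.

Wed Nov 19 2031, Fri Dec 19 2031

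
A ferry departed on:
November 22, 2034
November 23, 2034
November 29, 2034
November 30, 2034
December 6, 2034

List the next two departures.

December 7, 2034; December 13, 2034

Every event lands on a Wednesday or Thursday (gaps cycle 1, 6, 1, 6).
So the schedule is: every Wednesday and Thursday.
Next Thursday: December 7, 2034.
Next Wednesday: December 13, 2034.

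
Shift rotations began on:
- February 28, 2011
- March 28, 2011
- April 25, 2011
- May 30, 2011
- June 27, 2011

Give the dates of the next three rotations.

Every date is a Monday; gaps 28, 28, 35, 28 days.
Each is the last Monday of its month (at least one falls on the 29th or later, ruling out '4th Monday').
July 2011 ends with Monday July 25, 2011.
Last Monday of August 2011: August 29, 2011.
Last Monday of September 2011: September 26, 2011.

July 25, 2011; August 29, 2011; September 26, 2011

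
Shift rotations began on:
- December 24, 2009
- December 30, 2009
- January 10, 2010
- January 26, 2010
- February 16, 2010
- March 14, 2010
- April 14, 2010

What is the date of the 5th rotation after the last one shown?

November 30, 2010

Intervals are 6, 11, 16, 21, 26, 31 days — an arithmetic progression with common difference 5.
Next gap: 36 days. April 14, 2010 + 36 days = May 20, 2010.
Next gap: 41 days. May 20, 2010 + 41 days = June 30, 2010.
Next gap: 46 days. June 30, 2010 + 46 days = August 15, 2010.
Next gap: 51 days. August 15, 2010 + 51 days = October 5, 2010.
Next gap: 56 days. October 5, 2010 + 56 days = November 30, 2010.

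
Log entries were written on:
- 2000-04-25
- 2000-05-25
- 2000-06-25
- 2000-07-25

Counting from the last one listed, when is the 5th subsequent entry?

The day-of-month is always 25 (30, 31, 30 days between events).
So this recurs on the 25th of each month.
August 2000: 2000-08-25.
Next: September 2000 → 2000-09-25.
October 2000: 2000-10-25.
Next: November 2000 → 2000-11-25.
Next: December 2000 → 2000-12-25.

2000-12-25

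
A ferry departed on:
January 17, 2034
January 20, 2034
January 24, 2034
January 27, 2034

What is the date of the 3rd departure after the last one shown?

February 7, 2034

Gaps: 3, 4, 3 days — not constant, but cyclic with period 2.
The events fall on every Tuesday and Friday.
Next Tuesday: January 31, 2034.
The following Friday is February 3, 2034.
The following Tuesday is February 7, 2034.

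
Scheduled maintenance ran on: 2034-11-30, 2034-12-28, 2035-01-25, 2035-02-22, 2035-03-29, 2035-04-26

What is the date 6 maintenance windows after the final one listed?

These are Thursdays with 28, 28, 28, 35, 28-day gaps.
Each is the final Thursday of its month — 2034-11-30 is past the 28th, so '4th Thursday' doesn't fit.
May 2035 ends with Thursday 2035-05-31.
Last Thursday of June 2035: 2035-06-28.
Last Thursday of July 2035: 2035-07-26.
August 2035 ends with Thursday 2035-08-30.
Last Thursday of September 2035: 2035-09-27.
October 2035 ends with Thursday 2035-10-25.

2035-10-25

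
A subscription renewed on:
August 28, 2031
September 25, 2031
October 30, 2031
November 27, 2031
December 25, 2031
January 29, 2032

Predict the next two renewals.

Every date is a Thursday; gaps 28, 35, 28, 28, 35 days.
Each is the last Thursday of its month (at least one falls on the 29th or later, ruling out '4th Thursday').
Last Thursday of February 2032: February 26, 2032.
March 2032 ends with Thursday March 25, 2032.

February 26, 2032; March 25, 2032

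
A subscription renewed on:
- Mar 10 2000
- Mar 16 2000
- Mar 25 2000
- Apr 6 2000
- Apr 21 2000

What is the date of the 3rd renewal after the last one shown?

The spacing grows by 3 each time: 6, 9, 12, 15 days.
Next gap: 18 days. Apr 21 2000 + 18 days = May 9 2000.
Next gap: 21 days. May 9 2000 + 21 days = May 30 2000.
Next gap: 24 days. May 30 2000 + 24 days = Jun 23 2000.

Jun 23 2000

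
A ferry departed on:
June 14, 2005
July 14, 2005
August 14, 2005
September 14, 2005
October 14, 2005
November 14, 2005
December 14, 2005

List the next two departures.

January 14, 2006; February 14, 2006

Each date is the 14th; the gaps (30, 31, 31, 30, 31, 30) track the month lengths.
The rule is the 14th of each month.
January 2006: January 14, 2006.
Next: February 2006 → February 14, 2006.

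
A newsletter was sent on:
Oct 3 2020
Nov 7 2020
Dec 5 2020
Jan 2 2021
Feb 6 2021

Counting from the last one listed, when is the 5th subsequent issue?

All dates are Saturdays, 35, 28, 28, 35 days apart.
Specifically, the 1st Saturday of each month.
1st Saturday of March 2021: Mar 6 2021.
April 2021 — 1st Saturday is Apr 3 2021.
1st Saturday of May 2021: May 1 2021.
1st Saturday of June 2021: Jun 5 2021.
1st Saturday of July 2021: Jul 3 2021.

Jul 3 2021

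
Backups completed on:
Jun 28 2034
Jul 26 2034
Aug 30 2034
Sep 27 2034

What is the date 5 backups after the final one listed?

Feb 28 2035

Every date is a Wednesday; gaps 28, 35, 28 days.
Each is the last Wednesday of its month (at least one falls on the 29th or later, ruling out '4th Wednesday').
October 2034 ends with Wednesday Oct 25 2034.
November 2034 ends with Wednesday Nov 29 2034.
Last Wednesday of December 2034: Dec 27 2034.
January 2035 ends with Wednesday Jan 31 2035.
Last Wednesday of February 2035: Feb 28 2035.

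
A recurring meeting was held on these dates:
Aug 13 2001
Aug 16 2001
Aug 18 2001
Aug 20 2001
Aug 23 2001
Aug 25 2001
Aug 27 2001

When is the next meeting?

Aug 30 2001

Every event lands on a Monday or Thursday or Saturday (gaps cycle 3, 2, 2, 3, 2, 2).
So the schedule is: every Monday, Thursday and Saturday.
The following Thursday is Aug 30 2001.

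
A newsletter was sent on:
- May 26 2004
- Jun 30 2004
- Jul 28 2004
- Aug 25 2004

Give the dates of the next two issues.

Sep 29 2004, Oct 27 2004

Every date is a Wednesday; gaps 35, 28, 28 days.
Each is the last Wednesday of its month (at least one falls on the 29th or later, ruling out '4th Wednesday').
Last Wednesday of September 2004: Sep 29 2004.
October 2004 ends with Wednesday Oct 27 2004.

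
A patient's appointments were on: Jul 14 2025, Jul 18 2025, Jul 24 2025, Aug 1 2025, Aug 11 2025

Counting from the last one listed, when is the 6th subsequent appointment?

Gaps: 4, 6, 8, 10 days — each gap is 2 larger than the previous one.
Next gap: 12 days. Aug 11 2025 + 12 days = Aug 23 2025.
Next gap: 14 days. Aug 23 2025 + 14 days = Sep 6 2025.
Next gap: 16 days. Sep 6 2025 + 16 days = Sep 22 2025.
Next gap: 18 days. Sep 22 2025 + 18 days = Oct 10 2025.
Next gap: 20 days. Oct 10 2025 + 20 days = Oct 30 2025.
Next gap: 22 days. Oct 30 2025 + 22 days = Nov 21 2025.

Nov 21 2025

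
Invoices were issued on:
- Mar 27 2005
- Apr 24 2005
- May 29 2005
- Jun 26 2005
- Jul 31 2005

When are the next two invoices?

Every date is a Sunday; gaps 28, 35, 28, 35 days.
Each is the last Sunday of its month (at least one falls on the 29th or later, ruling out '4th Sunday').
August 2005 ends with Sunday Aug 28 2005.
Last Sunday of September 2005: Sep 25 2005.

Aug 28 2005, Sep 25 2005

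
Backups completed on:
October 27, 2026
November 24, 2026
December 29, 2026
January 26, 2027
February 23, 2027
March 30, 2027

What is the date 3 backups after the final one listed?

June 29, 2027

Every date is a Tuesday; gaps 28, 35, 28, 28, 35 days.
Each is the last Tuesday of its month (at least one falls on the 29th or later, ruling out '4th Tuesday').
April 2027 ends with Tuesday April 27, 2027.
May 2027 ends with Tuesday May 25, 2027.
Last Tuesday of June 2027: June 29, 2027.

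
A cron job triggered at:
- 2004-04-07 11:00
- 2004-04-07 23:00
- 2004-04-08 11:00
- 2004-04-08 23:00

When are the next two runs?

2004-04-09 11:00, 2004-04-09 23:00

Gaps: 12, 12, 12 hours — each event is 12 hours after the previous one.
2004-04-08 23:00 + 12 h = 2004-04-09 11:00.
2004-04-09 11:00 + 12 h = 2004-04-09 23:00.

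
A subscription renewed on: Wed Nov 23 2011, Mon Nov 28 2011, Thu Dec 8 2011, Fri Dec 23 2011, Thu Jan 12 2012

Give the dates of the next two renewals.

Intervals are 5, 10, 15, 20 days — an arithmetic progression with common difference 5.
Next gap: 25 days. Thu Jan 12 2012 + 25 days = Mon Feb 6 2012.
Next gap: 30 days. Mon Feb 6 2012 + 30 days = Wed Mar 7 2012.

Mon Feb 6 2012, Wed Mar 7 2012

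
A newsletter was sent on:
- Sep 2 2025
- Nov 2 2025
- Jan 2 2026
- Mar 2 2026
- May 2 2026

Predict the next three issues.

The day-of-month is always 2 (61, 61, 59, 61 days between events).
So this recurs on the 2nd of every 2 months.
Next: July 2026 → Jul 2 2026.
September 2026: Sep 2 2026.
Next: November 2026 → Nov 2 2026.

Jul 2 2026, Sep 2 2026, Nov 2 2026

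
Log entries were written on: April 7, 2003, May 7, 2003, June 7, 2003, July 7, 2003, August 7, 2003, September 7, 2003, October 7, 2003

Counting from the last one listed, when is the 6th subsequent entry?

Gaps: 30, 31, 30, 31, 31, 30 days — not constant. Every event is on the 7th of the month.
Pattern: the 7th of each month.
November 2003: November 7, 2003.
Next: December 2003 → December 7, 2003.
January 2004: January 7, 2004.
February 2004: February 7, 2004.
March 2004: March 7, 2004.
April 2004: April 7, 2004.

April 7, 2004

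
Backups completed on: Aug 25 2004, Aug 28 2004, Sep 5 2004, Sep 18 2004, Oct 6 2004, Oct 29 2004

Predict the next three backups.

Nov 26 2004, Dec 29 2004, Feb 5 2005

Gaps: 3, 8, 13, 18, 23 days — each gap is 5 larger than the previous one.
Next gap: 28 days. Oct 29 2004 + 28 days = Nov 26 2004.
Next gap: 33 days. Nov 26 2004 + 33 days = Dec 29 2004.
Next gap: 38 days. Dec 29 2004 + 38 days = Feb 5 2005.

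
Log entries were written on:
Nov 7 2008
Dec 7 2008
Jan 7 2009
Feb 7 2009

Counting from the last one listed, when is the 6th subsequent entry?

The day-of-month is always 7 (30, 31, 31 days between events).
So this recurs on the 7th of each month.
Next: March 2009 → Mar 7 2009.
April 2009: Apr 7 2009.
Next: May 2009 → May 7 2009.
Next: June 2009 → Jun 7 2009.
Next: July 2009 → Jul 7 2009.
Next: August 2009 → Aug 7 2009.

Aug 7 2009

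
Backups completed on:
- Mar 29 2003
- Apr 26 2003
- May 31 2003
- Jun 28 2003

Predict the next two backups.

These are Saturdays with 28, 35, 28-day gaps.
Each is the final Saturday of its month — Mar 29 2003 is past the 28th, so '4th Saturday' doesn't fit.
July 2003 ends with Saturday Jul 26 2003.
Last Saturday of August 2003: Aug 30 2003.

Jul 26 2003, Aug 30 2003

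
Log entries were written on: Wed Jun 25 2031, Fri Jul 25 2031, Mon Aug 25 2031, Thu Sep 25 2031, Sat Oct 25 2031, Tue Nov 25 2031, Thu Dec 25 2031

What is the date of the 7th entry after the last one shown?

Sun Jul 25 2032

The day-of-month is always 25 (30, 31, 31, 30, 31, 30 days between events).
So this recurs on the 25th of each month.
January 2032: Sun Jan 25 2032.
Next: February 2032 → Wed Feb 25 2032.
Next: March 2032 → Thu Mar 25 2032.
April 2032: Sun Apr 25 2032.
May 2032: Tue May 25 2032.
June 2032: Fri Jun 25 2032.
Next: July 2032 → Sun Jul 25 2032.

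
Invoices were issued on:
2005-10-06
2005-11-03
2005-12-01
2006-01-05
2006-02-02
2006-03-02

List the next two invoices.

2006-04-06, 2006-05-04

All dates are Thursdays, 28, 28, 35, 28, 28 days apart.
Specifically, the 1st Thursday of each month.
April 2006 — 1st Thursday is 2006-04-06.
May 2006 — 1st Thursday is 2006-05-04.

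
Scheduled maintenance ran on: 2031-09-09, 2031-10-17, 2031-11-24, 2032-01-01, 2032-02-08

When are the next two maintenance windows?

Gaps between consecutive events: 38, 38, 38, 38 days — a constant 38-day interval.
2032-02-08 + 38 days = 2032-03-17.
2032-03-17 + 38 days = 2032-04-24.

2032-03-17, 2032-04-24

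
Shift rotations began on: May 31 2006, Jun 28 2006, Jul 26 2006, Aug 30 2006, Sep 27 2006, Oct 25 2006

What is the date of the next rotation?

Nov 29 2006

All Wednesdays; the gaps (28, 28, 35, 28, 28) vary with month length.
This is the last Wednesday of each month.
Last Wednesday of November 2006: Nov 29 2006.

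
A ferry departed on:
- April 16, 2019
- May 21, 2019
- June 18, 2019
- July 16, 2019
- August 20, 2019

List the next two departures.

September 17, 2019; October 15, 2019

Gaps: 35, 28, 28, 35 days — a mix of 28 and 35. Every date is a Tuesday.
Each is the 3rd Tuesday of its month.
September 2019 — 3rd Tuesday is September 17, 2019.
3rd Tuesday of October 2019: October 15, 2019.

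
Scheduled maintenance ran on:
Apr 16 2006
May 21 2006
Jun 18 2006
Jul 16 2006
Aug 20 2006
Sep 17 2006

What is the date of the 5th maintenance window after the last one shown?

These are Sundays at 28- or 35-day spacing (35, 28, 28, 35, 28).
The pattern: 3rd Sunday of the month.
October 2006 — 3rd Sunday is Oct 15 2006.
3rd Sunday of November 2006: Nov 19 2006.
3rd Sunday of December 2006: Dec 17 2006.
January 2007 — 3rd Sunday is Jan 21 2007.
February 2007 — 3rd Sunday is Feb 18 2007.

Feb 18 2007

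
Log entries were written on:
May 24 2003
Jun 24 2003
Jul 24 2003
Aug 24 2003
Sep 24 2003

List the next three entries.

Gaps: 31, 30, 31, 31 days — not constant. Every event is on the 24th of the month.
Pattern: the 24th of each month.
Next: October 2003 → Oct 24 2003.
November 2003: Nov 24 2003.
Next: December 2003 → Dec 24 2003.

Oct 24 2003, Nov 24 2003, Dec 24 2003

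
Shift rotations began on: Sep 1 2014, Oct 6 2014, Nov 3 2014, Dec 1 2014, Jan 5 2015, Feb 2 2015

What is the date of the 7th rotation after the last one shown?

Gaps: 35, 28, 28, 35, 28 days — a mix of 28 and 35. Every date is a Monday.
Each is the 1st Monday of its month.
1st Monday of March 2015: Mar 2 2015.
April 2015 — 1st Monday is Apr 6 2015.
May 2015 — 1st Monday is May 4 2015.
June 2015 — 1st Monday is Jun 1 2015.
July 2015 — 1st Monday is Jul 6 2015.
August 2015 — 1st Monday is Aug 3 2015.
September 2015 — 1st Monday is Sep 7 2015.

Sep 7 2015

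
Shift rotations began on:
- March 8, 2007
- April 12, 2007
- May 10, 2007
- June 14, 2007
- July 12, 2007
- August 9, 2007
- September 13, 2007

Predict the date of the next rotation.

All dates are Thursdays, 35, 28, 35, 28, 28, 35 days apart.
Specifically, the 2nd Thursday of each month.
October 2007 — 2nd Thursday is October 11, 2007.

October 11, 2007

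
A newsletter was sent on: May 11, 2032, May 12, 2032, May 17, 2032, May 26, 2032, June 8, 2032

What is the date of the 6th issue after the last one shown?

The spacing grows by 4 each time: 1, 5, 9, 13 days.
Next gap: 17 days. June 8, 2032 + 17 days = June 25, 2032.
Next gap: 21 days. June 25, 2032 + 21 days = July 16, 2032.
Next gap: 25 days. July 16, 2032 + 25 days = August 10, 2032.
Next gap: 29 days. August 10, 2032 + 29 days = September 8, 2032.
Next gap: 33 days. September 8, 2032 + 33 days = October 11, 2032.
Next gap: 37 days. October 11, 2032 + 37 days = November 17, 2032.

November 17, 2032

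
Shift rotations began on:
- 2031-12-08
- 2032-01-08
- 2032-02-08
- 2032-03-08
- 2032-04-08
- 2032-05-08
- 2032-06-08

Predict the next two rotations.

Gaps: 31, 31, 29, 31, 30, 31 days — not constant. Every event is on the 8th of the month.
Pattern: the 8th of each month.
Next: July 2032 → 2032-07-08.
Next: August 2032 → 2032-08-08.

2032-07-08, 2032-08-08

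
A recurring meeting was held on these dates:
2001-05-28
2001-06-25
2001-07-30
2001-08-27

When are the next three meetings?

Every date is a Monday; gaps 28, 35, 28 days.
Each is the last Monday of its month (at least one falls on the 29th or later, ruling out '4th Monday').
Last Monday of September 2001: 2001-09-24.
October 2001 ends with Monday 2001-10-29.
Last Monday of November 2001: 2001-11-26.

2001-09-24, 2001-10-29, 2001-11-26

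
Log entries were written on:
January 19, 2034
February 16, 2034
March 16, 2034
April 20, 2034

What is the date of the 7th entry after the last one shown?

These are Thursdays at 28- or 35-day spacing (28, 28, 35).
The pattern: 3rd Thursday of the month.
3rd Thursday of May 2034: May 18, 2034.
3rd Thursday of June 2034: June 15, 2034.
3rd Thursday of July 2034: July 20, 2034.
3rd Thursday of August 2034: August 17, 2034.
September 2034 — 3rd Thursday is September 21, 2034.
October 2034 — 3rd Thursday is October 19, 2034.
November 2034 — 3rd Thursday is November 16, 2034.

November 16, 2034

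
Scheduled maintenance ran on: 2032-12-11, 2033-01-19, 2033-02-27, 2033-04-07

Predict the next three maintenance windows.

The spacing is 39, 39, 39 days — always 39 days.
2033-04-07 + 39 days = 2033-05-16.
2033-05-16 + 39 days = 2033-06-24.
2033-06-24 + 39 days = 2033-08-02.

2033-05-16, 2033-06-24, 2033-08-02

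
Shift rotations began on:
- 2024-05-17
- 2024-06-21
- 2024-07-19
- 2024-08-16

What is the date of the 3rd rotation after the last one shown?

Gaps: 35, 28, 28 days — a mix of 28 and 35. Every date is a Friday.
Each is the 3rd Friday of its month.
3rd Friday of September 2024: 2024-09-20.
3rd Friday of October 2024: 2024-10-18.
3rd Friday of November 2024: 2024-11-15.

2024-11-15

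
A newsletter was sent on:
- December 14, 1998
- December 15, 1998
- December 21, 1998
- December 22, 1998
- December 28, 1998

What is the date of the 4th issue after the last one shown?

Gaps: 1, 6, 1, 6 days — not constant, but cyclic with period 2.
The events fall on every Monday and Tuesday.
The following Tuesday is December 29, 1998.
The following Monday is January 4, 1999.
Next Tuesday: January 5, 1999.
The following Monday is January 11, 1999.

January 11, 1999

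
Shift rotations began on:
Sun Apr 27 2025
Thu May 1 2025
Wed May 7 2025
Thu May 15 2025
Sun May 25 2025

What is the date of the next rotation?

The spacing grows by 2 each time: 4, 6, 8, 10 days.
Next gap: 12 days. Sun May 25 2025 + 12 days = Fri Jun 6 2025.

Fri Jun 6 2025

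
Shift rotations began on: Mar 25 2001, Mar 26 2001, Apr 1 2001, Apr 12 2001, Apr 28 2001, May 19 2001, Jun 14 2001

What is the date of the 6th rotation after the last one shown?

Gaps: 1, 6, 11, 16, 21, 26 days — each gap is 5 larger than the previous one.
Next gap: 31 days. Jun 14 2001 + 31 days = Jul 15 2001.
Next gap: 36 days. Jul 15 2001 + 36 days = Aug 20 2001.
Next gap: 41 days. Aug 20 2001 + 41 days = Sep 30 2001.
Next gap: 46 days. Sep 30 2001 + 46 days = Nov 15 2001.
Next gap: 51 days. Nov 15 2001 + 51 days = Jan 5 2002.
Next gap: 56 days. Jan 5 2002 + 56 days = Mar 2 2002.

Mar 2 2002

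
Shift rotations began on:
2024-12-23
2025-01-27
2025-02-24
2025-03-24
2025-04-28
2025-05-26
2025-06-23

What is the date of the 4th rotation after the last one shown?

2025-10-27

These are Mondays at 28- or 35-day spacing (35, 28, 28, 35, 28, 28).
The pattern: 4th Monday of the month.
July 2025 — 4th Monday is 2025-07-28.
August 2025 — 4th Monday is 2025-08-25.
September 2025 — 4th Monday is 2025-09-22.
4th Monday of October 2025: 2025-10-27.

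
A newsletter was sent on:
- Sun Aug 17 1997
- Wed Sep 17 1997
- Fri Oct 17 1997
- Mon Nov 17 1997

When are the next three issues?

Wed Dec 17 1997, Sat Jan 17 1998, Tue Feb 17 1998

Gaps: 31, 30, 31 days — not constant. Every event is on the 17th of the month.
Pattern: the 17th of each month.
December 1997: Wed Dec 17 1997.
Next: January 1998 → Sat Jan 17 1998.
Next: February 1998 → Tue Feb 17 1998.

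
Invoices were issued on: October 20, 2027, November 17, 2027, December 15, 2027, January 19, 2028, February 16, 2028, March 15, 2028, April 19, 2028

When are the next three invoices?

May 17, 2028; June 21, 2028; July 19, 2028

Gaps: 28, 28, 35, 28, 28, 35 days — a mix of 28 and 35. Every date is a Wednesday.
Each is the 3rd Wednesday of its month.
3rd Wednesday of May 2028: May 17, 2028.
3rd Wednesday of June 2028: June 21, 2028.
July 2028 — 3rd Wednesday is July 19, 2028.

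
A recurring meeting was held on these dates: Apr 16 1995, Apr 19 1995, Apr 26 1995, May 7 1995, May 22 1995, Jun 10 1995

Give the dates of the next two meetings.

Jul 3 1995, Jul 30 1995

Gaps: 3, 7, 11, 15, 19 days — each gap is 4 larger than the previous one.
Next gap: 23 days. Jun 10 1995 + 23 days = Jul 3 1995.
Next gap: 27 days. Jul 3 1995 + 27 days = Jul 30 1995.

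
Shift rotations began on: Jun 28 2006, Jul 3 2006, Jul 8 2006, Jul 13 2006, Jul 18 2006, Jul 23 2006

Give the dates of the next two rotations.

Jul 28 2006, Aug 2 2006

The spacing is 5, 5, 5, 5, 5 days — always 5 days.
Jul 23 2006 + 5 days = Jul 28 2006.
Jul 28 2006 + 5 days = Aug 2 2006.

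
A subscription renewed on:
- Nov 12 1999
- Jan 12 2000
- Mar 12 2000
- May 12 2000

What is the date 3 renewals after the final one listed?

Nov 12 2000

Gaps: 61, 60, 61 days — not constant. Every event is on the 12th of the month.
Pattern: the 12th of every 2 months.
Next: July 2000 → Jul 12 2000.
Next: September 2000 → Sep 12 2000.
Next: November 2000 → Nov 12 2000.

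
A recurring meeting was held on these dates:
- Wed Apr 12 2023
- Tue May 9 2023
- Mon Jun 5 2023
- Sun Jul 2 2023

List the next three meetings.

Sat Jul 29 2023, Fri Aug 25 2023, Thu Sep 21 2023

Every event comes 27 days after the last (27, 27, 27).
Sun Jul 2 2023 + 27 days = Sat Jul 29 2023.
Sat Jul 29 2023 + 27 days = Fri Aug 25 2023.
Fri Aug 25 2023 + 27 days = Thu Sep 21 2023.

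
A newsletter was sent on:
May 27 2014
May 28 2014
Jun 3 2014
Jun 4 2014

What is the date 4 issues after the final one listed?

Jun 18 2014

The gap pattern 1, 6, 1 repeats every 2 events.
These are the Tuesdays and Wednesdays of each week.
The following Tuesday is Jun 10 2014.
The following Wednesday is Jun 11 2014.
The following Tuesday is Jun 17 2014.
Next Wednesday: Jun 18 2014.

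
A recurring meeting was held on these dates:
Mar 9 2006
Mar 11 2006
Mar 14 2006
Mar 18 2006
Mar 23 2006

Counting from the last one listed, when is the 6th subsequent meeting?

Gaps: 2, 3, 4, 5 days — each gap is 1 larger than the previous one.
Next gap: 6 days. Mar 23 2006 + 6 days = Mar 29 2006.
Next gap: 7 days. Mar 29 2006 + 7 days = Apr 5 2006.
Next gap: 8 days. Apr 5 2006 + 8 days = Apr 13 2006.
Next gap: 9 days. Apr 13 2006 + 9 days = Apr 22 2006.
Next gap: 10 days. Apr 22 2006 + 10 days = May 2 2006.
Next gap: 11 days. May 2 2006 + 11 days = May 13 2006.

May 13 2006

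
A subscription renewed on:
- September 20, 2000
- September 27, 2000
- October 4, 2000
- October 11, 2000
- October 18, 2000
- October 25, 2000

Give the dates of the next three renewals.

November 1, 2000; November 8, 2000; November 15, 2000

The spacing is 7, 7, 7, 7, 7 days — always 7 days.
October 25, 2000 + 7 days = November 1, 2000.
November 1, 2000 + 7 days = November 8, 2000.
November 8, 2000 + 7 days = November 15, 2000.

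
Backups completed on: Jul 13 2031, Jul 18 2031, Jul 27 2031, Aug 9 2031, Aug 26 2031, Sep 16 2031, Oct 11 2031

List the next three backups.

Nov 9 2031, Dec 12 2031, Jan 18 2032

Intervals are 5, 9, 13, 17, 21, 25 days — an arithmetic progression with common difference 4.
Next gap: 29 days. Oct 11 2031 + 29 days = Nov 9 2031.
Next gap: 33 days. Nov 9 2031 + 33 days = Dec 12 2031.
Next gap: 37 days. Dec 12 2031 + 37 days = Jan 18 2032.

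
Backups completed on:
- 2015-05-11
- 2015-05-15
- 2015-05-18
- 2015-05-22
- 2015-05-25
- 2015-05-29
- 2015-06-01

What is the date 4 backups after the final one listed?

Gaps: 4, 3, 4, 3, 4, 3 days — not constant, but cyclic with period 2.
The events fall on every Monday and Friday.
Next Friday: 2015-06-05.
The following Monday is 2015-06-08.
Next Friday: 2015-06-12.
The following Monday is 2015-06-15.

2015-06-15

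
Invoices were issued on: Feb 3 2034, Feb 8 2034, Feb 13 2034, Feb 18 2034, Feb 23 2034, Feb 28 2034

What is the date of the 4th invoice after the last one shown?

Every event comes 5 days after the last (5, 5, 5, 5, 5).
Feb 28 2034 + 5 days = Mar 5 2034.
Mar 5 2034 + 5 days = Mar 10 2034.
Mar 10 2034 + 5 days = Mar 15 2034.
Mar 15 2034 + 5 days = Mar 20 2034.

Mar 20 2034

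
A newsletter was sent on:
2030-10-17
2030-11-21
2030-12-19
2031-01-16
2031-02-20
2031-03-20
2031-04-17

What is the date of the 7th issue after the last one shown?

These are Thursdays at 28- or 35-day spacing (35, 28, 28, 35, 28, 28).
The pattern: 3rd Thursday of the month.
May 2031 — 3rd Thursday is 2031-05-15.
June 2031 — 3rd Thursday is 2031-06-19.
3rd Thursday of July 2031: 2031-07-17.
3rd Thursday of August 2031: 2031-08-21.
3rd Thursday of September 2031: 2031-09-18.
3rd Thursday of October 2031: 2031-10-16.
November 2031 — 3rd Thursday is 2031-11-20.

2031-11-20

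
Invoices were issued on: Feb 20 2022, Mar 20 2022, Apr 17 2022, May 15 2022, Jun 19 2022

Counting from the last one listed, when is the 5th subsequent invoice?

Nov 20 2022

These are Sundays at 28- or 35-day spacing (28, 28, 28, 35).
The pattern: 3rd Sunday of the month.
July 2022 — 3rd Sunday is Jul 17 2022.
3rd Sunday of August 2022: Aug 21 2022.
September 2022 — 3rd Sunday is Sep 18 2022.
October 2022 — 3rd Sunday is Oct 16 2022.
3rd Sunday of November 2022: Nov 20 2022.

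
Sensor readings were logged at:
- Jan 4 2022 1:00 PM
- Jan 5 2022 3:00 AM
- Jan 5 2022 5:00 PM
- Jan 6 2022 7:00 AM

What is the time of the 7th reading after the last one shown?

Jan 10 2022 9:00 AM

Gaps: 14, 14, 14 hours — each event is 14 hours after the previous one.
Jan 6 2022 7:00 AM + 14 h = Jan 6 2022 9:00 PM.
Jan 6 2022 9:00 PM + 14 h = Jan 7 2022 11:00 AM.
Jan 7 2022 11:00 AM + 14 h = Jan 8 2022 1:00 AM.
Jan 8 2022 1:00 AM + 14 h = Jan 8 2022 3:00 PM.
Jan 8 2022 3:00 PM + 14 h = Jan 9 2022 5:00 AM.
Jan 9 2022 5:00 AM + 14 h = Jan 9 2022 7:00 PM.
Jan 9 2022 7:00 PM + 14 h = Jan 10 2022 9:00 AM.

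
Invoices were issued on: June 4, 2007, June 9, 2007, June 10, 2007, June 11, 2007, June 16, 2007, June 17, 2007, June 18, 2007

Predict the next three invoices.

June 23, 2007; June 24, 2007; June 25, 2007

The gap pattern 5, 1, 1, 5, 1, 1 repeats every 3 events.
These are the Mondays, Saturdays and Sundays of each week.
The following Saturday is June 23, 2007.
The following Sunday is June 24, 2007.
The following Monday is June 25, 2007.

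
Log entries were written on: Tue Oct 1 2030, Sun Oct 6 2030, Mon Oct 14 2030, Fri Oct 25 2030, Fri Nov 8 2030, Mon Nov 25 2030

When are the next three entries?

Intervals are 5, 8, 11, 14, 17 days — an arithmetic progression with common difference 3.
Next gap: 20 days. Mon Nov 25 2030 + 20 days = Sun Dec 15 2030.
Next gap: 23 days. Sun Dec 15 2030 + 23 days = Tue Jan 7 2031.
Next gap: 26 days. Tue Jan 7 2031 + 26 days = Sun Feb 2 2031.

Sun Dec 15 2030, Tue Jan 7 2031, Sun Feb 2 2031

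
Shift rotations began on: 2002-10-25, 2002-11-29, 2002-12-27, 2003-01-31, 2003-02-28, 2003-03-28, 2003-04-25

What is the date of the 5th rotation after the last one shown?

2003-09-26

Every date is a Friday; gaps 35, 28, 35, 28, 28, 28 days.
Each is the last Friday of its month (at least one falls on the 29th or later, ruling out '4th Friday').
Last Friday of May 2003: 2003-05-30.
June 2003 ends with Friday 2003-06-27.
Last Friday of July 2003: 2003-07-25.
Last Friday of August 2003: 2003-08-29.
September 2003 ends with Friday 2003-09-26.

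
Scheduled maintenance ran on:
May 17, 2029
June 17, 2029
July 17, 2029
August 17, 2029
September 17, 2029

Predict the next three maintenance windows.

October 17, 2029; November 17, 2029; December 17, 2029

Gaps: 31, 30, 31, 31 days — not constant. Every event is on the 17th of the month.
Pattern: the 17th of each month.
Next: October 2029 → October 17, 2029.
November 2029: November 17, 2029.
December 2029: December 17, 2029.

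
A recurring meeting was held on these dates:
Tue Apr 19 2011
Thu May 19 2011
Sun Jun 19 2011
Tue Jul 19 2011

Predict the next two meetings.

Each date is the 19th; the gaps (30, 31, 30) track the month lengths.
The rule is the 19th of each month.
August 2011: Fri Aug 19 2011.
September 2011: Mon Sep 19 2011.

Fri Aug 19 2011, Mon Sep 19 2011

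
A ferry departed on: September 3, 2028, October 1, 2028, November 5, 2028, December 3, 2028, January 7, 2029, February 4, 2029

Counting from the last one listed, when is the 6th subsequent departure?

August 5, 2029

All dates are Sundays, 28, 35, 28, 35, 28 days apart.
Specifically, the 1st Sunday of each month.
1st Sunday of March 2029: March 4, 2029.
April 2029 — 1st Sunday is April 1, 2029.
1st Sunday of May 2029: May 6, 2029.
June 2029 — 1st Sunday is June 3, 2029.
July 2029 — 1st Sunday is July 1, 2029.
1st Sunday of August 2029: August 5, 2029.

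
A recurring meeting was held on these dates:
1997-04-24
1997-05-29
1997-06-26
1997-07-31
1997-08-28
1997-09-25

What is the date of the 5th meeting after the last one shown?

All Thursdays; the gaps (35, 28, 35, 28, 28) vary with month length.
This is the last Thursday of each month.
October 1997 ends with Thursday 1997-10-30.
November 1997 ends with Thursday 1997-11-27.
Last Thursday of December 1997: 1997-12-25.
Last Thursday of January 1998: 1998-01-29.
February 1998 ends with Thursday 1998-02-26.

1998-02-26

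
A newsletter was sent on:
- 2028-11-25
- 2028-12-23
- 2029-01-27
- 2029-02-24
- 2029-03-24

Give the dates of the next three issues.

These are Saturdays at 28- or 35-day spacing (28, 35, 28, 28).
The pattern: 4th Saturday of the month.
4th Saturday of April 2029: 2029-04-28.
May 2029 — 4th Saturday is 2029-05-26.
4th Saturday of June 2029: 2029-06-23.

2029-04-28, 2029-05-26, 2029-06-23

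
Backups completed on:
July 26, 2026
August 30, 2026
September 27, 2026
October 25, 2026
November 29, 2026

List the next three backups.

These are Sundays with 35, 28, 28, 35-day gaps.
Each is the final Sunday of its month — August 30, 2026 is past the 28th, so '4th Sunday' doesn't fit.
December 2026 ends with Sunday December 27, 2026.
Last Sunday of January 2027: January 31, 2027.
Last Sunday of February 2027: February 28, 2027.

December 27, 2026; January 31, 2027; February 28, 2027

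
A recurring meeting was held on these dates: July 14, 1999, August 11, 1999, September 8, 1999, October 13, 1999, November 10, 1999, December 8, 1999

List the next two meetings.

Gaps: 28, 28, 35, 28, 28 days — a mix of 28 and 35. Every date is a Wednesday.
Each is the 2nd Wednesday of its month.
January 2000 — 2nd Wednesday is January 12, 2000.
2nd Wednesday of February 2000: February 9, 2000.

January 12, 2000; February 9, 2000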